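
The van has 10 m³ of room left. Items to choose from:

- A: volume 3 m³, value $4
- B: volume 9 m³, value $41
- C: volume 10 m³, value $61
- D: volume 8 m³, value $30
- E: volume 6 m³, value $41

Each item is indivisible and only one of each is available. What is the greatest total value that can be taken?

$61

Check high-value combinations within 10 m³:
- C: volume 10, value 61
- A+E: volume 3+6=9, value 4+41=45
- E: volume 6, value 41
Best: $61.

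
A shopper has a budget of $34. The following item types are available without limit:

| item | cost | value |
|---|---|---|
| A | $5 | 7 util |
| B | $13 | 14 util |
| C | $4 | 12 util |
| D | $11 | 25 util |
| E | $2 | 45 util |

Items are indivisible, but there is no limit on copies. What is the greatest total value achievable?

765 util

Best value-per-unit is E at 45/2, and filling with it alone uses cost 17×2=34. No mix of the others beats 17×45 = 765.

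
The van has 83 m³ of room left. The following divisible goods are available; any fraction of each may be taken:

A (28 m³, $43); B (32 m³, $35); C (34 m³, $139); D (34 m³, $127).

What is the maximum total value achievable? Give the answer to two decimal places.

Take in order of value per unit:
- C (139/34 per unit): all 34 → value 139, running total 139.00
- D (127/34 per unit): all 34 → value 127, running total 266.00
- A (43/28 per unit): 15 of 28 → value 15×43/28 = 23.0357, running total 289.04
Total 289.04.

289.04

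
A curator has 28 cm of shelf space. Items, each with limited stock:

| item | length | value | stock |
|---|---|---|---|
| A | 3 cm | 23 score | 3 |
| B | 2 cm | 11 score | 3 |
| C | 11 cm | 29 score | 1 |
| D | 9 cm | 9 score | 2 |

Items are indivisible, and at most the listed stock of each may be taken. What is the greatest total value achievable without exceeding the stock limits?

Top feasible selections:
- 3×A + 3×B + 1×C: length 26, value 131
- 3×A + 2×B + 1×C: length 24, value 120
- 3×A + 3×B + 1×D: length 24, value 111
Best: 131 score.

131 score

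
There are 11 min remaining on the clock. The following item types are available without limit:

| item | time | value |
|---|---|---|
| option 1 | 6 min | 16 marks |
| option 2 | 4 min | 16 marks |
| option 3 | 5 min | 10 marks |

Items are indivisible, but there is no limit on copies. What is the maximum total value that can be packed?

Best value-per-unit is option 2 at 16/4; filling with it alone gives 2×16 = 32.
Optimal mix: 1×option 1 + 1×option 2 → time 10, value 32.

32 marks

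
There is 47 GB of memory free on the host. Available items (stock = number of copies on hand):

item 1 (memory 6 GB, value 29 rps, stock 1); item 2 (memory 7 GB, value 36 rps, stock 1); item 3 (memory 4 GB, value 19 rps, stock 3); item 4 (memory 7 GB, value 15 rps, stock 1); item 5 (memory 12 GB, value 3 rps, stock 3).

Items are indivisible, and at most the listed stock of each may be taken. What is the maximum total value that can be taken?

Best selections within memory 47 and stock limits:
- 1×item 1 + 1×item 2 + 3×item 3 + 1×item 4 + 1×item 5: memory 44, value 140
- 1×item 1 + 1×item 2 + 3×item 3 + 1×item 4: memory 32, value 137
- 1×item 1 + 1×item 2 + 3×item 3 + 1×item 5: memory 37, value 125
Best: 140 rps.

140 rps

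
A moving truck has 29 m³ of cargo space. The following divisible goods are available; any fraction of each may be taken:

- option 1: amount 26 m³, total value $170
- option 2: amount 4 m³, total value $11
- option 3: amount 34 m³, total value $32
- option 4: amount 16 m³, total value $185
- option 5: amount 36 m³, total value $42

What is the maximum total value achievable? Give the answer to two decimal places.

270.00

Take in order of value per unit:
- option 4 (185/16 per unit): all 16 → value 185, running total 185.00
- option 1 (170/26 per unit): 13 of 26 → value 13×170/26 = 85.0000, running total 270.00
Total 270.00.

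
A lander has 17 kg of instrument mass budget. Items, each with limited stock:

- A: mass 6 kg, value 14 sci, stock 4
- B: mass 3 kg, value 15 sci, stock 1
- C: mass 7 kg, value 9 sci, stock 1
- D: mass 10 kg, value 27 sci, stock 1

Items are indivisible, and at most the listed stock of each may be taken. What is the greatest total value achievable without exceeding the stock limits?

Top feasible selections:
- 2×A + 1×B: mass 15, value 43
- 1×B + 1×D: mass 13, value 42
- 1×A + 1×D: mass 16, value 41
Best: 43 sci.

43 sci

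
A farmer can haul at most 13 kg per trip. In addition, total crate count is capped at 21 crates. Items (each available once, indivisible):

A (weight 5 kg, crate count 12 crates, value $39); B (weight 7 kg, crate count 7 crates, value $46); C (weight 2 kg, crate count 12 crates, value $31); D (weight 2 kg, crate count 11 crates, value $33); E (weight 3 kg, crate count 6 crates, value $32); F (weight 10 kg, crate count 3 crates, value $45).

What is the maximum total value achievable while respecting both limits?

Feasible sets respecting both limits:
- A+B: weight 12, crate count 19, value 85
- B+D: weight 9, crate count 18, value 79
- B+E: weight 10, crate count 13, value 78
Best: $85.

$85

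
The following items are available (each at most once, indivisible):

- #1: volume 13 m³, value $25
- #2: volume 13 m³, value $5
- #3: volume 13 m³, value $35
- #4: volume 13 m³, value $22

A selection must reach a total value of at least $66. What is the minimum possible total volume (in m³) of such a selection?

39

Subsets with value ≥ 66, sorted by total volume:
- #1+#3+#4: volume 39, value 82
- #1+#2+#3+#4: volume 52, value 87
Minimum volume: 39 m³.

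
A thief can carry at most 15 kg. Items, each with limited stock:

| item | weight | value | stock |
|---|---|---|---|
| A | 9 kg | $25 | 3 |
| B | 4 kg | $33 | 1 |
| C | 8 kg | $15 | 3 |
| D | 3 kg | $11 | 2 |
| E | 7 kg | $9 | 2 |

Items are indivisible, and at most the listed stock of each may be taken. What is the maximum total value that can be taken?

Top feasible selections:
- 1×B + 1×C + 1×D: weight 15, value 59
- 1×A + 1×B: weight 13, value 58
- 1×B + 2×D: weight 10, value 55
- 1×B + 1×D + 1×E: weight 14, value 53
Best: $59.

$59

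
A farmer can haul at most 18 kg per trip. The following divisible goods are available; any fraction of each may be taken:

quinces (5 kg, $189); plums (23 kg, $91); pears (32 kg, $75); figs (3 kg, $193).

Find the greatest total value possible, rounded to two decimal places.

Take in order of value per unit:
- figs (193/3 per unit): all 3 → value 193, running total 193.00
- quinces (189/5 per unit): all 5 → value 189, running total 382.00
- plums (91/23 per unit): 10 of 23 → value 10×91/23 = 39.5652, running total 421.57
Total 421.57.

421.57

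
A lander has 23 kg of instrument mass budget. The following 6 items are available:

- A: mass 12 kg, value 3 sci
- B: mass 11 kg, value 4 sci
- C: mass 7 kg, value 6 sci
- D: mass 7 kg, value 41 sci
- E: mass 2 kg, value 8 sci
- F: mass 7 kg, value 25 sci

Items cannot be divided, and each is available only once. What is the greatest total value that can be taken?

Check high-value combinations within 23 kg:
- C+D+E+F: mass 7+7+2+7=23, value 6+41+8+25=80
- D+E+F: mass 7+2+7=16, value 41+8+25=74
- C+D+F: mass 7+7+7=21, value 6+41+25=72
- D+F: mass 7+7=14, value 41+25=66
- C+D+E: mass 7+7+2=16, value 6+41+8=55
Best: 80 sci.

80 sci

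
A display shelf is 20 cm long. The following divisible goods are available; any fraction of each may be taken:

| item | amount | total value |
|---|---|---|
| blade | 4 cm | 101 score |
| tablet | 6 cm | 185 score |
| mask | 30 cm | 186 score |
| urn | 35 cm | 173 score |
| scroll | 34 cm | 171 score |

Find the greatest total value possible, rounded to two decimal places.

Take in order of value per unit:
- tablet (185/6 per unit): all 6 → value 185, running total 185.00
- blade (101/4 per unit): all 4 → value 101, running total 286.00
- mask (186/30 per unit): 10 of 30 → value 10×186/30 = 62.0000, running total 348.00
Total 348.00.

348.00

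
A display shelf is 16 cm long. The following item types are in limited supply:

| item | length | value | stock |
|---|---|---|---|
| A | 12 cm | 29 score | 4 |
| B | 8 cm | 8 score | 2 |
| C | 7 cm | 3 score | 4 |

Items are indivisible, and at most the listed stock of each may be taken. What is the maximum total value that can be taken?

Best selections within length 16 and stock limits:
- 1×A: length 12, value 29
- 2×B: length 16, value 16
Best: 29 score.

29 score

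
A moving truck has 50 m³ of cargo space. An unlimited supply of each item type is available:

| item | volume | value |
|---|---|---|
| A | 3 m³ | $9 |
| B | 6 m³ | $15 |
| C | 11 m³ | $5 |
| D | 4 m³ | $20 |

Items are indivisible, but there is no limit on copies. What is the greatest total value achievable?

Best value-per-unit is D at 20/4, and filling with it alone uses volume 12×4=48. No mix of the others beats 12×20 = 240.

$240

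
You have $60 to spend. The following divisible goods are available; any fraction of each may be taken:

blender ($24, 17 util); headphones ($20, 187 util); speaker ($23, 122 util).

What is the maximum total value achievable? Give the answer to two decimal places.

321.04

Take in order of value per unit:
- headphones (187/20 per unit): all 20 → value 187, running total 187.00
- speaker (122/23 per unit): all 23 → value 122, running total 309.00
- blender (17/24 per unit): 17 of 24 → value 17×17/24 = 12.0417, running total 321.04
Total 321.04.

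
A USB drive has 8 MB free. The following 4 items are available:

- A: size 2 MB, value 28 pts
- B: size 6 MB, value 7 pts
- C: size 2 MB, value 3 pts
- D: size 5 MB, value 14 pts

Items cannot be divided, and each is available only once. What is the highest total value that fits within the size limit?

42 pts

Check high-value combinations within 8 MB:
- A+D: size 2+5=7, value 28+14=42
- A+B: size 2+6=8, value 28+7=35
- A+C: size 2+2=4, value 28+3=31
- A: size 2, value 28
Best: 42 pts.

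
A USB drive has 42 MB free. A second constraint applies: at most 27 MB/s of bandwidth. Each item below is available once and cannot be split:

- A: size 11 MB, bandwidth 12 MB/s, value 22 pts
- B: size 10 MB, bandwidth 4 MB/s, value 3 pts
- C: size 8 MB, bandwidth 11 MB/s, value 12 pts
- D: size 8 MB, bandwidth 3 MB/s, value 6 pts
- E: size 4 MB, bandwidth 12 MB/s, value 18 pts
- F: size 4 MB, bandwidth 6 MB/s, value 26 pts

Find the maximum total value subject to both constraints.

Feasible sets respecting both limits:
- A+B+D+F: size 33, bandwidth 25, value 57
- A+D+F: size 23, bandwidth 21, value 54
- B+D+E+F: size 26, bandwidth 25, value 53
Best: 57 pts.

57 pts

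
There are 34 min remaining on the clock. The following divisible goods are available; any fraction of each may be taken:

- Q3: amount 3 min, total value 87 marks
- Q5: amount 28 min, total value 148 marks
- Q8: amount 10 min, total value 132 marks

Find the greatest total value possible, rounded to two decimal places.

330.00

Take in order of value per unit:
- Q3 (87/3 per unit): all 3 → value 87, running total 87.00
- Q8 (132/10 per unit): all 10 → value 132, running total 219.00
- Q5 (148/28 per unit): 21 of 28 → value 21×148/28 = 111.0000, running total 330.00
Total 330.00.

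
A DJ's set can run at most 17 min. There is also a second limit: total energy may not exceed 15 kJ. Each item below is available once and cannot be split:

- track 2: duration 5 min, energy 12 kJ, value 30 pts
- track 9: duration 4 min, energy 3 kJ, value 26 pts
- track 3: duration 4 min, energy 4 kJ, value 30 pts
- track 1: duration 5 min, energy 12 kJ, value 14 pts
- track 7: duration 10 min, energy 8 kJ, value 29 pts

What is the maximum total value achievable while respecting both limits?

Feasible sets respecting both limits:
- track 3+track 7: duration 14, energy 12, value 59
- track 2+track 9: duration 9, energy 15, value 56
- track 9+track 3: duration 8, energy 7, value 56
- track 9+track 7: duration 14, energy 11, value 55
Best: 59 pts.

59 pts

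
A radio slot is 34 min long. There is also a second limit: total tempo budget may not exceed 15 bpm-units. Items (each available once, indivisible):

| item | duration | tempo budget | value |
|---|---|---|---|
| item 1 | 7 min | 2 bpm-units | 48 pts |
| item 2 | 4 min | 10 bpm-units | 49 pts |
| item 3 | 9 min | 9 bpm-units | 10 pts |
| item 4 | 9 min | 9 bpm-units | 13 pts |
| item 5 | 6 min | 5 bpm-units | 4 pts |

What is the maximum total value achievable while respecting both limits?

97 pts

Feasible sets respecting both limits:
- item 1+item 2: duration 11, tempo budget 12, value 97
- item 1+item 4: duration 16, tempo budget 11, value 61
- item 1+item 3: duration 16, tempo budget 11, value 58
Best: 97 pts.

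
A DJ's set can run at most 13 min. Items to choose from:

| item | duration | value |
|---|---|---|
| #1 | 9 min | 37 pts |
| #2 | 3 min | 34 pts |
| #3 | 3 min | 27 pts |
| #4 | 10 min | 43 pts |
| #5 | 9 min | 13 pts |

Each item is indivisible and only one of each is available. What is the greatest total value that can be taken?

77 pts

Check high-value combinations within 13 min:
- #2+#4: duration 3+10=13, value 34+43=77
- #1+#2: duration 9+3=12, value 37+34=71
- #3+#4: duration 3+10=13, value 27+43=70
Best: 77 pts.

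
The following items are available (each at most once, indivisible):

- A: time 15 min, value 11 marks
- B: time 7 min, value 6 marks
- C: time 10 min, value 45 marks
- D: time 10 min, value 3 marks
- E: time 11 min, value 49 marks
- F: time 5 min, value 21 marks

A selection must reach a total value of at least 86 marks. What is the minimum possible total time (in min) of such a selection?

Subsets with value ≥ 86, sorted by total time:
- C+E: time 21, value 94
- C+E+F: time 26, value 115
- B+C+E: time 28, value 100
- C+D+E: time 31, value 97
Minimum time: 21 min.

21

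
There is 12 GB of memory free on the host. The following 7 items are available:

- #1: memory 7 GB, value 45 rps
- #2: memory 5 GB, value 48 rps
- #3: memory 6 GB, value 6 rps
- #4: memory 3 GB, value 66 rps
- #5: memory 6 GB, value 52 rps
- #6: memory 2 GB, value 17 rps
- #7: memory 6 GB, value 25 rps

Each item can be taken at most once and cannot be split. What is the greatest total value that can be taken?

135 rps

Check high-value combinations within 12 GB:
- #4+#5+#6: memory 3+6+2=11, value 66+52+17=135
- #2+#4+#6: memory 5+3+2=10, value 48+66+17=131
- #1+#4+#6: memory 7+3+2=12, value 45+66+17=128
Best: 135 rps.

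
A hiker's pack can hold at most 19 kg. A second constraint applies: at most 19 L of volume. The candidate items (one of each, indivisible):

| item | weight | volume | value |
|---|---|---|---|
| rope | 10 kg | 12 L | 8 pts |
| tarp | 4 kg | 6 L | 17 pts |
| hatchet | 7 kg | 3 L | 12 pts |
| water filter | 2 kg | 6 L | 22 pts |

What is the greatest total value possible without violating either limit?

Feasible sets respecting both limits:
- tarp+hatchet+water filter: weight 13, volume 15, value 51
- tarp+water filter: weight 6, volume 12, value 39
- hatchet+water filter: weight 9, volume 9, value 34
- rope+water filter: weight 12, volume 18, value 30
Best: 51 pts.

51 pts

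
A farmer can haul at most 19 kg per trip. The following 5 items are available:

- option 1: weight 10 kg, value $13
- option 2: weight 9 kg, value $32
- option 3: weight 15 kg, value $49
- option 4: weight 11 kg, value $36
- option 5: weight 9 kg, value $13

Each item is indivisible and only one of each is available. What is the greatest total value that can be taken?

This is a 0/1 knapsack; check combinations near the capacity.
- option 3: weight 15, value 49
- option 2+option 5: weight 9+9=18, value 32+13=45
- option 1+option 2: weight 10+9=19, value 13+32=45
- option 4: weight 11, value 36
Best: $49.

$49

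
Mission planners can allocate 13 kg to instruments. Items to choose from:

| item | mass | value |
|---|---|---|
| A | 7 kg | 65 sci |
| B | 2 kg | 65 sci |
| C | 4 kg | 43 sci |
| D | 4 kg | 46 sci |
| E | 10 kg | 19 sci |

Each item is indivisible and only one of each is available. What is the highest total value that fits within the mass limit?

Check high-value combinations within 13 kg:
- A+B+D: mass 7+2+4=13, value 65+65+46=176
- A+B+C: mass 7+2+4=13, value 65+65+43=173
- B+C+D: mass 2+4+4=10, value 65+43+46=154
Best: 176 sci.

176 sci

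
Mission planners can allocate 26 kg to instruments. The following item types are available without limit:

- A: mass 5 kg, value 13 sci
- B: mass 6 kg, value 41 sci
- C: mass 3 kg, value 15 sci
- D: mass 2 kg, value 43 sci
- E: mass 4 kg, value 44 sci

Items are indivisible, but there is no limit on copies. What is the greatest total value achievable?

Best value-per-unit is D at 43/2, and filling with it alone uses mass 13×2=26. No mix of the others beats 13×43 = 559.

559 sci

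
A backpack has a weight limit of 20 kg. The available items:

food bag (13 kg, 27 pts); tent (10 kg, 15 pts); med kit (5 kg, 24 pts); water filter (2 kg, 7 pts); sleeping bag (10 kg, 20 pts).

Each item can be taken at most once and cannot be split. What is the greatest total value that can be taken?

58 pts

Check high-value combinations within 20 kg:
- food bag+med kit+water filter: weight 13+5+2=20, value 27+24+7=58
- med kit+water filter+sleeping bag: weight 5+2+10=17, value 24+7+20=51
- food bag+med kit: weight 13+5=18, value 27+24=51
- tent+med kit+water filter: weight 10+5+2=17, value 15+24+7=46
- med kit+sleeping bag: weight 5+10=15, value 24+20=44
Best: 58 pts.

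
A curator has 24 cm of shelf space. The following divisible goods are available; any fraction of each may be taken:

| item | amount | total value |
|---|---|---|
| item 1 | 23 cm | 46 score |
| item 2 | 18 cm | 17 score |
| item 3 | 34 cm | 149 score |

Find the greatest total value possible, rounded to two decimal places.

Take in order of value per unit:
- item 3 (149/34 per unit): 24 of 34 → value 24×149/34 = 105.1765, running total 105.18
Total 105.18.

105.18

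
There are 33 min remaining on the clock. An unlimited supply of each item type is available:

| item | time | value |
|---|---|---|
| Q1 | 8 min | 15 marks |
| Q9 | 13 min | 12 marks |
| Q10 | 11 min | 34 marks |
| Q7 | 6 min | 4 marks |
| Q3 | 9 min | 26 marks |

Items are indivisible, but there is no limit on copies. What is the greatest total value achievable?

Best value-per-unit is Q10 at 34/11, and filling with it alone uses time 3×11=33. No mix of the others beats 3×34 = 102.

102 marks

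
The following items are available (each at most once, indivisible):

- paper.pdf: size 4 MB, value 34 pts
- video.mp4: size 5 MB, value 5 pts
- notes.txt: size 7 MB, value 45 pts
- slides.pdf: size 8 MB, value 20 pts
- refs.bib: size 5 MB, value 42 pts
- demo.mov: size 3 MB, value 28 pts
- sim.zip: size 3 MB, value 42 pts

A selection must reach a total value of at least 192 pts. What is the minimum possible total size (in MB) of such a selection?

27

Subsets with value ≥ 192, sorted by total size:
- paper.pdf+video.mp4+notes.txt+refs.bib+demo.mov+sim.zip: size 27, value 196
- paper.pdf+notes.txt+slides.pdf+refs.bib+demo.mov+sim.zip: size 30, value 211
Minimum size: 27 MB.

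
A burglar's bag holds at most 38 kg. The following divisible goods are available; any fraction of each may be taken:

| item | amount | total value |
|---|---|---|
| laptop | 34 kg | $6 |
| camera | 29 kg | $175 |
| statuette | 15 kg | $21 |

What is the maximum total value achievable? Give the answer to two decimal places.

187.60

Take in order of value per unit:
- camera (175/29 per unit): all 29 → value 175, running total 175.00
- statuette (21/15 per unit): 9 of 15 → value 9×21/15 = 12.6000, running total 187.60
Total 187.60.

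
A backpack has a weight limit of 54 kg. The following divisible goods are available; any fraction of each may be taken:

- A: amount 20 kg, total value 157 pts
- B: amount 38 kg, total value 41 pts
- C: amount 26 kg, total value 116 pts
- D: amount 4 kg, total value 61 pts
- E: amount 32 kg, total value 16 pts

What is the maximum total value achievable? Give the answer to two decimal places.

338.32

Take in order of value per unit:
- D (61/4 per unit): all 4 → value 61, running total 61.00
- A (157/20 per unit): all 20 → value 157, running total 218.00
- C (116/26 per unit): all 26 → value 116, running total 334.00
- B (41/38 per unit): 4 of 38 → value 4×41/38 = 4.3158, running total 338.32
Total 338.32.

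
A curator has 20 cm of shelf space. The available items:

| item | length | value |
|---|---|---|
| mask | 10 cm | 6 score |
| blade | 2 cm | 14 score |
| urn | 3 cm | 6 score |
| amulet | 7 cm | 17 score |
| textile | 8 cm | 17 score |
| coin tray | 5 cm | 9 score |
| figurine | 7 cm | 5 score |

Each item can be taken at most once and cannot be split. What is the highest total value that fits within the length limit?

54 score

Check high-value combinations within 20 cm:
- blade+urn+amulet+textile: length 2+3+7+8=20, value 14+6+17+17=54
- blade+amulet+textile: length 2+7+8=17, value 14+17+17=48
- blade+urn+amulet+coin tray: length 2+3+7+5=17, value 14+6+17+9=46
- blade+urn+textile+coin tray: length 2+3+8+5=18, value 14+6+17+9=46
Best: 54 score.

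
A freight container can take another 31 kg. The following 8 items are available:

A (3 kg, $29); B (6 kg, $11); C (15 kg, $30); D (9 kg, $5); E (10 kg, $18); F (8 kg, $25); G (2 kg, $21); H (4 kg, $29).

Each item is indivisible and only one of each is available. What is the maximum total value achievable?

Check high-value combinations within 31 kg:
- A+E+F+G+H: weight 3+10+8+2+4=27, value 29+18+25+21+29=122
- A+B+C+G+H: weight 3+6+15+2+4=30, value 29+11+30+21+29=120
- A+B+F+G+H: weight 3+6+8+2+4=23, value 29+11+25+21+29=115
- A+C+F+H: weight 3+15+8+4=30, value 29+30+25+29=113
- A+B+E+F+H: weight 3+6+10+8+4=31, value 29+11+18+25+29=112
Best: $122.

$122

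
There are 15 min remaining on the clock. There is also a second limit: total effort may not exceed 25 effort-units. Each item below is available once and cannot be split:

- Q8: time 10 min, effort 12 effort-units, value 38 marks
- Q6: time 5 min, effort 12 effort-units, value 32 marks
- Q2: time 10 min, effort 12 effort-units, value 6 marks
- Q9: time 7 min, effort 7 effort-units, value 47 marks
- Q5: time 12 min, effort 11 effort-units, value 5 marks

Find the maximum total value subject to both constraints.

Feasible sets respecting both limits:
- Q6+Q9: time 12, effort 19, value 79
- Q8+Q6: time 15, effort 24, value 70
- Q9: time 7, effort 7, value 47
- Q8: time 10, effort 12, value 38
Best: 79 marks.

79 marks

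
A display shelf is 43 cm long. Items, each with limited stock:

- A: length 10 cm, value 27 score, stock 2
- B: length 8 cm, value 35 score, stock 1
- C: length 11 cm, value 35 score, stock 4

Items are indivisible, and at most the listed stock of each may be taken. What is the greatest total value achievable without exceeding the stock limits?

Best selections within length 43 and stock limits:
- 1×B + 3×C: length 41, value 140
- 1×A + 1×B + 2×C: length 40, value 132
- 1×A + 3×C: length 43, value 132
Best: 140 score.

140 score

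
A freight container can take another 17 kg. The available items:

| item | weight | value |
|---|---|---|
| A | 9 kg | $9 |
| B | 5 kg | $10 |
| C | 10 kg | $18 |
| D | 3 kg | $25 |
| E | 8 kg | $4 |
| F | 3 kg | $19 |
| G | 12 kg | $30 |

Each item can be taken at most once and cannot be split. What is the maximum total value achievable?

Check high-value combinations within 17 kg:
- C+D+F: weight 10+3+3=16, value 18+25+19=62
- D+G: weight 3+12=15, value 25+30=55
- B+D+F: weight 5+3+3=11, value 10+25+19=54
- A+D+F: weight 9+3+3=15, value 9+25+19=53
- F+G: weight 3+12=15, value 19+30=49
Best: $62.

$62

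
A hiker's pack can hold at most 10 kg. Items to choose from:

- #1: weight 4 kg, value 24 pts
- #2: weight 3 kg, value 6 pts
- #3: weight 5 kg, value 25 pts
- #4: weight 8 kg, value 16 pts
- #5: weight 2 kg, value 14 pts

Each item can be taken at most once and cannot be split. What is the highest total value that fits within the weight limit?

49 pts

Check high-value combinations within 10 kg:
- #1+#3: weight 4+5=9, value 24+25=49
- #2+#3+#5: weight 3+5+2=10, value 6+25+14=45
- #1+#2+#5: weight 4+3+2=9, value 24+6+14=44
Best: 49 pts.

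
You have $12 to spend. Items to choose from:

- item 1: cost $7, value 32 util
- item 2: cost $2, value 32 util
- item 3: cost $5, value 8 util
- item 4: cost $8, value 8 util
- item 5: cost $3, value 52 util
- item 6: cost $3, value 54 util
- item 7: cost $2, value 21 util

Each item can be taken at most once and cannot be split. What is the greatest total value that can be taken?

Check high-value combinations within $12:
- item 2+item 5+item 6+item 7: cost 2+3+3+2=10, value 32+52+54+21=159
- item 2+item 5+item 6: cost 2+3+3=8, value 32+52+54=138
- item 5+item 6+item 7: cost 3+3+2=8, value 52+54+21=127
- item 1+item 2+item 6: cost 7+2+3=12, value 32+32+54=118
Best: 159 util.

159 util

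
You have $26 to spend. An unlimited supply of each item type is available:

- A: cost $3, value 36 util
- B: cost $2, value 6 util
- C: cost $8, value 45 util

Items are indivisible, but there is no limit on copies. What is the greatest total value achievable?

Best value-per-unit is A at 36/3; filling with it alone gives 8×36 = 288.
Optimal mix: 8×A + 1×B → cost 26, value 294.

294 util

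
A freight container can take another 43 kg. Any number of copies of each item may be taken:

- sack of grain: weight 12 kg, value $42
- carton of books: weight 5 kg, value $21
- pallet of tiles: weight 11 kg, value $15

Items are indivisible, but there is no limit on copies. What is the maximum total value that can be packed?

$168

Best value-per-unit is carton of books at 21/5; filling with it alone gives 8×21 = 168.
Optimal mix: 1×sack of grain + 6×carton of books → weight 42, value 168.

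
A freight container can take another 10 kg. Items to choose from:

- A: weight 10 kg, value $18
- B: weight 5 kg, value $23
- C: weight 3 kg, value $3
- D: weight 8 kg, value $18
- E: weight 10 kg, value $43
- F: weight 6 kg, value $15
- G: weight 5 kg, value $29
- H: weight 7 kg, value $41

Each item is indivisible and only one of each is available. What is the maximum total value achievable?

Check high-value combinations within 10 kg:
- B+G: weight 5+5=10, value 23+29=52
- C+H: weight 3+7=10, value 3+41=44
- E: weight 10, value 43
- H: weight 7, value 41
- C+G: weight 3+5=8, value 3+29=32
Best: $52.

$52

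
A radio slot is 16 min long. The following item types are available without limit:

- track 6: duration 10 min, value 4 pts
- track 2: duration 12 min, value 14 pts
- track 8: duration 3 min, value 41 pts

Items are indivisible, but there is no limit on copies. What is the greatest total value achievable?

Best value-per-unit is track 8 at 41/3, and filling with it alone uses duration 5×3=15. No mix of the others beats 5×41 = 205.

205 pts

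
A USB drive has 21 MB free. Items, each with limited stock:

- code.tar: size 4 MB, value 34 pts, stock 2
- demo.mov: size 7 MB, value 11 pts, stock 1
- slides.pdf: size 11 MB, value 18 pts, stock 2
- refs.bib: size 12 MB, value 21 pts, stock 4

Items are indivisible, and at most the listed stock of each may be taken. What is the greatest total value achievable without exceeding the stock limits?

89 pts

Top feasible selections:
- 2×code.tar + 1×refs.bib: size 20, value 89
- 2×code.tar + 1×slides.pdf: size 19, value 86
- 2×code.tar + 1×demo.mov: size 15, value 79
- 2×code.tar: size 8, value 68
Best: 89 pts.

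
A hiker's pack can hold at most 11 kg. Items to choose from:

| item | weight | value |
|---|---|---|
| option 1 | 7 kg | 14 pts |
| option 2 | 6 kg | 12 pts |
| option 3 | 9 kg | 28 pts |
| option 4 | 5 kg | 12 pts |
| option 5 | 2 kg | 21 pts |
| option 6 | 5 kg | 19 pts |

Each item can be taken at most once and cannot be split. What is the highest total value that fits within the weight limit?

Check high-value combinations within 11 kg:
- option 3+option 5: weight 9+2=11, value 28+21=49
- option 5+option 6: weight 2+5=7, value 21+19=40
- option 1+option 5: weight 7+2=9, value 14+21=35
- option 4+option 5: weight 5+2=7, value 12+21=33
- option 2+option 5: weight 6+2=8, value 12+21=33
Best: 49 pts.

49 pts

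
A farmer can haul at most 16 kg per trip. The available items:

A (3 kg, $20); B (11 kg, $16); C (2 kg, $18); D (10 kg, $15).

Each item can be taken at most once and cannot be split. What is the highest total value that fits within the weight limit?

$54

This is a 0/1 knapsack; check combinations near the capacity.
- A+B+C: weight 3+11+2=16, value 20+16+18=54
- A+C+D: weight 3+2+10=15, value 20+18+15=53
- A+C: weight 3+2=5, value 20+18=38
- A+B: weight 3+11=14, value 20+16=36
Best: $54.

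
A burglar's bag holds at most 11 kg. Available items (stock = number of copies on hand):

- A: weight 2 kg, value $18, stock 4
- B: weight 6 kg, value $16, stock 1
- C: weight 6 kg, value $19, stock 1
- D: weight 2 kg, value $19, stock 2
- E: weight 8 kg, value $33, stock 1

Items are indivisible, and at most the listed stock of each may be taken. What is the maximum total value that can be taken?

$92

Top feasible selections:
- 3×A + 2×D: weight 10, value 92
- 4×A + 1×D: weight 10, value 91
- 2×A + 2×D: weight 8, value 74
Best: $92.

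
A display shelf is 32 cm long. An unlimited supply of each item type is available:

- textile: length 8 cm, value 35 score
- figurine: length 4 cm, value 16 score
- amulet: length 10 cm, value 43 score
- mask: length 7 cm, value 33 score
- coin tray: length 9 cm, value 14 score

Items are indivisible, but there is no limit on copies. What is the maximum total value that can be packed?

148 score

Best value-per-unit is mask at 33/7; filling with it alone gives 4×33 = 132.
Optimal mix: 1×figurine + 4×mask → length 32, value 148.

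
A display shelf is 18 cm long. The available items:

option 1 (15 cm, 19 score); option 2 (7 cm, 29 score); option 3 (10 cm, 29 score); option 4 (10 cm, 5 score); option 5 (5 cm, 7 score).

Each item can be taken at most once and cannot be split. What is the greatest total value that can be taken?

58 score

Check high-value combinations within 18 cm:
- option 2+option 3: length 7+10=17, value 29+29=58
- option 2+option 5: length 7+5=12, value 29+7=36
- option 3+option 5: length 10+5=15, value 29+7=36
Best: 58 score.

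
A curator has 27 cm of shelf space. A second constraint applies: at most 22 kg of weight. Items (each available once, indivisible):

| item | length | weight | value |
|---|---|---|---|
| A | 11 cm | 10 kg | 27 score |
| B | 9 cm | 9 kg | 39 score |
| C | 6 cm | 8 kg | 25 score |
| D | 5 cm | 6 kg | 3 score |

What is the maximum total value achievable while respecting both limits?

66 score

Feasible sets respecting both limits:
- A+B: length 20, weight 19, value 66
- B+C: length 15, weight 17, value 64
- A+C: length 17, weight 18, value 52
Best: 66 score.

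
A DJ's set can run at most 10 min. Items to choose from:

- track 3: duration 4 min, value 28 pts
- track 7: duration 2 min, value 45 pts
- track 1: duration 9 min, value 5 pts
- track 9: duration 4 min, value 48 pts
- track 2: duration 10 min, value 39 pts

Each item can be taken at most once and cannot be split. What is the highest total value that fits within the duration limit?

Check high-value combinations within 10 min:
- track 3+track 7+track 9: duration 4+2+4=10, value 28+45+48=121
- track 7+track 9: duration 2+4=6, value 45+48=93
- track 3+track 9: duration 4+4=8, value 28+48=76
- track 3+track 7: duration 4+2=6, value 28+45=73
- track 9: duration 4, value 48
Best: 121 pts.

121 pts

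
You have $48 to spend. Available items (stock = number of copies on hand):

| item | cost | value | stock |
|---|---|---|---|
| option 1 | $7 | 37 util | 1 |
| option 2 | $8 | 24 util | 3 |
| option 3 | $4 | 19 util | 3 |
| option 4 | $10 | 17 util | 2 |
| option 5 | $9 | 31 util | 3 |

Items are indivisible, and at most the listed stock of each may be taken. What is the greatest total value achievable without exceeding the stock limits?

187 util

Best selections within cost 48 and stock limits:
- 1×option 1 + 3×option 3 + 3×option 5: cost 46, value 187
- 1×option 1 + 1×option 2 + 3×option 3 + 2×option 5: cost 45, value 180
Best: 187 util.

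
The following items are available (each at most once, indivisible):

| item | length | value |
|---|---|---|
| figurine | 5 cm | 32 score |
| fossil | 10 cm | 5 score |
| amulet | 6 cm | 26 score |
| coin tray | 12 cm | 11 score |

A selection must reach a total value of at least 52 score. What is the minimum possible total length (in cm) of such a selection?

Subsets with value ≥ 52, sorted by total length:
- figurine+amulet: length 11, value 58
- figurine+fossil+amulet: length 21, value 63
- figurine+amulet+coin tray: length 23, value 69
- figurine+fossil+amulet+coin tray: length 33, value 74
Minimum length: 11 cm.

11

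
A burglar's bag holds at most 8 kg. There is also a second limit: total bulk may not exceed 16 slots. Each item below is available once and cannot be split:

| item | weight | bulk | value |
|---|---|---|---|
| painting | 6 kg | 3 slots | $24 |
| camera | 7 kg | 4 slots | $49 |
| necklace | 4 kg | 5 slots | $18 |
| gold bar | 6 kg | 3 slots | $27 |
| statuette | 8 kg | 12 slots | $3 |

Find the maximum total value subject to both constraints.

Feasible sets respecting both limits:
- camera: weight 7, bulk 4, value 49
- gold bar: weight 6, bulk 3, value 27
- painting: weight 6, bulk 3, value 24
- necklace: weight 4, bulk 5, value 18
Best: $49.

$49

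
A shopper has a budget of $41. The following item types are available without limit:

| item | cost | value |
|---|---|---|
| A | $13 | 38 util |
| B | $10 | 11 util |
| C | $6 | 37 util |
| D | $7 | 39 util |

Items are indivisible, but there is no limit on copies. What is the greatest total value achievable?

Best value-per-unit is C at 37/6; filling with it alone gives 6×37 = 222.
Optimal mix: 1×C + 5×D → cost 41, value 232.

232 util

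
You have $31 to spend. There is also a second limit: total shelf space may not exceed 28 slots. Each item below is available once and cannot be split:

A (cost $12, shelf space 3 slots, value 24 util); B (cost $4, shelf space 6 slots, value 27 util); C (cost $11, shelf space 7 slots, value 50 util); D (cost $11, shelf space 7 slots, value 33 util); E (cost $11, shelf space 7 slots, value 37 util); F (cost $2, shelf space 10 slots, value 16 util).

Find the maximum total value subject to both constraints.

117 util

Feasible sets respecting both limits:
- A+B+C+F: cost 29, shelf space 26, value 117
- B+C+E: cost 26, shelf space 20, value 114
- B+C+D: cost 26, shelf space 20, value 110
Best: 117 util.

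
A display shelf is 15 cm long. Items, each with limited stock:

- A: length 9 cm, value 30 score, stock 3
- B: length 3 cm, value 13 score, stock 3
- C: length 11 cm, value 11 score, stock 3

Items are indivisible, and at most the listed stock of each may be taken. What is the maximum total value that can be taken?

Best selections within length 15 and stock limits:
- 1×A + 2×B: length 15, value 56
- 1×A + 1×B: length 12, value 43
Best: 56 score.

56 score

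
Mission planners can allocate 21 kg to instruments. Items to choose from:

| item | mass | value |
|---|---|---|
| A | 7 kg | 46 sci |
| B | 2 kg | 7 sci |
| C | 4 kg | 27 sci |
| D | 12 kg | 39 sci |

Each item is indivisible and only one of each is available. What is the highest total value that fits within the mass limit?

92 sci

Check high-value combinations within 21 kg:
- A+B+D: mass 7+2+12=21, value 46+7+39=92
- A+D: mass 7+12=19, value 46+39=85
- A+B+C: mass 7+2+4=13, value 46+7+27=80
Best: 92 sci.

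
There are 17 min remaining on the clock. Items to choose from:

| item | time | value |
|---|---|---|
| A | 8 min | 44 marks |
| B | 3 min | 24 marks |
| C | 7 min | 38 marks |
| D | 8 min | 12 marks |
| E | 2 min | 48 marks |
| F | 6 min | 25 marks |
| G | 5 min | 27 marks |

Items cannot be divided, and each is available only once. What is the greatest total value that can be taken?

137 marks

Check high-value combinations within 17 min:
- B+C+E+G: time 3+7+2+5=17, value 24+38+48+27=137
- A+C+E: time 8+7+2=17, value 44+38+48=130
- B+E+F+G: time 3+2+6+5=16, value 24+48+25+27=124
- A+E+G: time 8+2+5=15, value 44+48+27=119
Best: 137 marks.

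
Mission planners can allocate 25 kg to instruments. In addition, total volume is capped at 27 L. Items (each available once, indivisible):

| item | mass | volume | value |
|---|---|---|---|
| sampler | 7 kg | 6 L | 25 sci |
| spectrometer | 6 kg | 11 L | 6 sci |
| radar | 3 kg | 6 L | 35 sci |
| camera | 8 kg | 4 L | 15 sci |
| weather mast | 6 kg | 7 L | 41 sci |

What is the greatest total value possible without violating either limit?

116 sci

Feasible sets respecting both limits:
- sampler+radar+camera+weather mast: mass 24, volume 23, value 116
- sampler+radar+weather mast: mass 16, volume 19, value 101
- radar+camera+weather mast: mass 17, volume 17, value 91
- spectrometer+radar+weather mast: mass 15, volume 24, value 82
Best: 116 sci.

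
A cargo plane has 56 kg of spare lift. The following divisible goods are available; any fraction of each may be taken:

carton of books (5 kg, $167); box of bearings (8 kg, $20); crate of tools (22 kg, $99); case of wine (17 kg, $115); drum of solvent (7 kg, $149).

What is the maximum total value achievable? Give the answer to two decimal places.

Take in order of value per unit:
- carton of books (167/5 per unit): all 5 → value 167, running total 167.00
- drum of solvent (149/7 per unit): all 7 → value 149, running total 316.00
- case of wine (115/17 per unit): all 17 → value 115, running total 431.00
- crate of tools (99/22 per unit): all 22 → value 99, running total 530.00
- box of bearings (20/8 per unit): 5 of 8 → value 5×20/8 = 12.5000, running total 542.50
Total 542.50.

542.50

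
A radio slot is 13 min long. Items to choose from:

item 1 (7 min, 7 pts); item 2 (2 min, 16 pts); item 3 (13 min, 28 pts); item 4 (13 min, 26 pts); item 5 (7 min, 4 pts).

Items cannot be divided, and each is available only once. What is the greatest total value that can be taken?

28 pts

Check high-value combinations within 13 min:
- item 3: duration 13, value 28
- item 4: duration 13, value 26
- item 1+item 2: duration 7+2=9, value 7+16=23
- item 2+item 5: duration 2+7=9, value 16+4=20
Best: 28 pts.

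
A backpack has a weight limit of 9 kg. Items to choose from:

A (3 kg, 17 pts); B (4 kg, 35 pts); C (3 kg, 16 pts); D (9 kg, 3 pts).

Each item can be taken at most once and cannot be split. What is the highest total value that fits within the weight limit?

52 pts

Check high-value combinations within 9 kg:
- A+B: weight 3+4=7, value 17+35=52
- B+C: weight 4+3=7, value 35+16=51
- B: weight 4, value 35
- A+C: weight 3+3=6, value 17+16=33
Best: 52 pts.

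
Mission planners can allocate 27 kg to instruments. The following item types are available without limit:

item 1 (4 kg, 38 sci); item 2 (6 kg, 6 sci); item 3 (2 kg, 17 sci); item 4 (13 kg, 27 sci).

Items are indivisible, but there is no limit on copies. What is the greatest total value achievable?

Best value-per-unit is item 1 at 38/4; filling with it alone gives 6×38 = 228.
Optimal mix: 6×item 1 + 1×item 3 → mass 26, value 245.

245 sci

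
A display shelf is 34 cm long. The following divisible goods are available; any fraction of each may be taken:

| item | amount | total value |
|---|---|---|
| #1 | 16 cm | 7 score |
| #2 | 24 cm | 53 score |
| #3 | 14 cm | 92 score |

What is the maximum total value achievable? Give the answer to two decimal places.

Take in order of value per unit:
- #3 (92/14 per unit): all 14 → value 92, running total 92.00
- #2 (53/24 per unit): 20 of 24 → value 20×53/24 = 44.1667, running total 136.17
Total 136.17.

136.17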